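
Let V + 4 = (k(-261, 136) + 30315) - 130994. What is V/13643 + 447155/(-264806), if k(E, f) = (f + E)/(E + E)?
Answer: -4275432485084/471463647669 ≈ -9.0684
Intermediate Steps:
k(E, f) = (E + f)/(2*E) (k(E, f) = (E + f)/((2*E)) = (E + f)*(1/(2*E)) = (E + f)/(2*E))
V = -52556401/522 (V = -4 + (((½)*(-261 + 136)/(-261) + 30315) - 130994) = -4 + (((½)*(-1/261)*(-125) + 30315) - 130994) = -4 + ((125/522 + 30315) - 130994) = -4 + (15824555/522 - 130994) = -4 - 52554313/522 = -52556401/522 ≈ -1.0068e+5)
V/13643 + 447155/(-264806) = -52556401/522/13643 + 447155/(-264806) = -52556401/522*1/13643 + 447155*(-1/264806) = -52556401/7121646 - 447155/264806 = -4275432485084/471463647669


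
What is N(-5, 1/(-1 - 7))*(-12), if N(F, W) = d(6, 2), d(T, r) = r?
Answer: -24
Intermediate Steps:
N(F, W) = 2
N(-5, 1/(-1 - 7))*(-12) = 2*(-12) = -24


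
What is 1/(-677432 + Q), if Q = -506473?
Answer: -1/1183905 ≈ -8.4466e-7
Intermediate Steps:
1/(-677432 + Q) = 1/(-677432 - 506473) = 1/(-1183905) = -1/1183905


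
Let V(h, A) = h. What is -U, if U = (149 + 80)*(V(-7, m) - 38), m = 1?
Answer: 10305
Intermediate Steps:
U = -10305 (U = (149 + 80)*(-7 - 38) = 229*(-45) = -10305)
-U = -1*(-10305) = 10305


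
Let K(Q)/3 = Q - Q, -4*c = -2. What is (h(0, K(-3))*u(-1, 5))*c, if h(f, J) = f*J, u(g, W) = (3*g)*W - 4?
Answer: 0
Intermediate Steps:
c = ½ (c = -¼*(-2) = ½ ≈ 0.50000)
K(Q) = 0 (K(Q) = 3*(Q - Q) = 3*0 = 0)
u(g, W) = -4 + 3*W*g (u(g, W) = 3*W*g - 4 = -4 + 3*W*g)
h(f, J) = J*f
(h(0, K(-3))*u(-1, 5))*c = ((0*0)*(-4 + 3*5*(-1)))*(½) = (0*(-4 - 15))*(½) = (0*(-19))*(½) = 0*(½) = 0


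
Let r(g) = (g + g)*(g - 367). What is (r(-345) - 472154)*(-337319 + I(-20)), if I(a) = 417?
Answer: -6443587652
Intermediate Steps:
r(g) = 2*g*(-367 + g) (r(g) = (2*g)*(-367 + g) = 2*g*(-367 + g))
(r(-345) - 472154)*(-337319 + I(-20)) = (2*(-345)*(-367 - 345) - 472154)*(-337319 + 417) = (2*(-345)*(-712) - 472154)*(-336902) = (491280 - 472154)*(-336902) = 19126*(-336902) = -6443587652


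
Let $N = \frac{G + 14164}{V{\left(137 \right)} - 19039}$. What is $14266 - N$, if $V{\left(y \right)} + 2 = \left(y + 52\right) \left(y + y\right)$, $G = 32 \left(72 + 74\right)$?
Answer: $\frac{467121334}{32745} \approx 14265.0$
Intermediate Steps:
$G = 4672$ ($G = 32 \cdot 146 = 4672$)
$V{\left(y \right)} = -2 + 2 y \left(52 + y\right)$ ($V{\left(y \right)} = -2 + \left(y + 52\right) \left(y + y\right) = -2 + \left(52 + y\right) 2 y = -2 + 2 y \left(52 + y\right)$)
$N = \frac{18836}{32745}$ ($N = \frac{4672 + 14164}{\left(-2 + 2 \cdot 137^{2} + 104 \cdot 137\right) - 19039} = \frac{18836}{\left(-2 + 2 \cdot 18769 + 14248\right) - 19039} = \frac{18836}{\left(-2 + 37538 + 14248\right) - 19039} = \frac{18836}{51784 - 19039} = \frac{18836}{32745} \approx 0.57523$)
$14266 - N = 14266 - \frac{18836}{32745} = \frac{467121334}{32745}$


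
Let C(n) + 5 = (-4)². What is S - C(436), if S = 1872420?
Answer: 1872409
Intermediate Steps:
C(n) = 11 (C(n) = -5 + (-4)² = -5 + 16 = 11)
S - C(436) = 1872420 - 1*11 = 1872420 - 11 = 1872409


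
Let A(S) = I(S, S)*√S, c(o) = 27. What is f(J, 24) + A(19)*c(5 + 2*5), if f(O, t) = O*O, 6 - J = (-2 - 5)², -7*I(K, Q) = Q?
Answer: 1849 - 513*√19/7 ≈ 1529.6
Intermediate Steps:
I(K, Q) = -Q/7
J = -43 (J = 6 - (-2 - 5)² = 6 - 1*(-7)² = 6 - 1*49 = 6 - 49 = -43)
f(O, t) = O²
A(S) = -S^(3/2)/7 (A(S) = (-S/7)*√S = -S^(3/2)/7)
f(J, 24) + A(19)*c(5 + 2*5) = (-43)² - 19*√19/7*27 = 1849 - 19*√19/7*27 = 1849 - 513*√19/7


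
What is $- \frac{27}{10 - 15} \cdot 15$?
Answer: $81$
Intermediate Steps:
$- \frac{27}{10 - 15} \cdot 15 = - \frac{27}{-5} \cdot 15 = \left(-27\right) \left(- \frac{1}{5}\right) 15 = \frac{27}{5} \cdot 15 = 81$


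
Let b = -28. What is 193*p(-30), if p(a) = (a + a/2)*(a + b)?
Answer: 503730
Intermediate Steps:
p(a) = 3*a*(-28 + a)/2 (p(a) = (a + a/2)*(a - 28) = (a + a*(1/2))*(-28 + a) = (a + a/2)*(-28 + a) = (3*a/2)*(-28 + a) = 3*a*(-28 + a)/2)
193*p(-30) = 193*((3/2)*(-30)*(-28 - 30)) = 193*((3/2)*(-30)*(-58)) = 193*2610 = 503730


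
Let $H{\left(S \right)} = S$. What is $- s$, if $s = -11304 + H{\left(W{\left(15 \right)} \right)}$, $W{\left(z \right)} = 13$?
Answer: $11291$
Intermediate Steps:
$s = -11291$ ($s = -11304 + 13 = -11291$)
$- s = \left(-1\right) \left(-11291\right) = 11291$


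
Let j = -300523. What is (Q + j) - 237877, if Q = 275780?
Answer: -262620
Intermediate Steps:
(Q + j) - 237877 = (275780 - 300523) - 237877 = -24743 - 237877 = -262620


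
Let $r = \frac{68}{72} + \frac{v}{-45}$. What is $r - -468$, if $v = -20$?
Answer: $\frac{8449}{18} \approx 469.39$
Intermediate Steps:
$r = \frac{25}{18}$ ($r = \frac{68}{72} - \frac{20}{-45} = 68 \cdot \frac{1}{72} - - \frac{4}{9} = \frac{17}{18} + \frac{4}{9} = \frac{25}{18} \approx 1.3889$)
$r - -468 = \frac{25}{18} - -468 = \frac{25}{18} + 468 = \frac{8449}{18}$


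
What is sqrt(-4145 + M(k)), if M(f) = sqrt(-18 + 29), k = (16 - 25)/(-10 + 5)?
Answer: sqrt(-4145 + sqrt(11)) ≈ 64.356*I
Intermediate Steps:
k = 9/5 (k = -9/(-5) = -9*(-1/5) = 9/5 ≈ 1.8000)
M(f) = sqrt(11)
sqrt(-4145 + M(k)) = sqrt(-4145 + sqrt(11))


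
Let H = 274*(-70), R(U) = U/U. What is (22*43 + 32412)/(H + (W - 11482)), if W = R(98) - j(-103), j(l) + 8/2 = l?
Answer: -16679/15277 ≈ -1.0918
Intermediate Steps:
j(l) = -4 + l
R(U) = 1
W = 108 (W = 1 - (-4 - 103) = 1 - 1*(-107) = 1 + 107 = 108)
H = -19180
(22*43 + 32412)/(H + (W - 11482)) = (22*43 + 32412)/(-19180 + (108 - 11482)) = (946 + 32412)/(-19180 - 11374) = 33358/(-30554) = 33358*(-1/30554) = -16679/15277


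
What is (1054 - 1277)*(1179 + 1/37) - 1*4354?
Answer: -9889250/37 ≈ -2.6728e+5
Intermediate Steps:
(1054 - 1277)*(1179 + 1/37) - 1*4354 = -223*(1179 + 1/37) - 4354 = -223*43624/37 - 4354 = -9728152/37 - 4354 = -9889250/37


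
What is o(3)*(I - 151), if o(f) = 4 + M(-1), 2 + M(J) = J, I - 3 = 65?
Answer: -83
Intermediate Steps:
I = 68 (I = 3 + 65 = 68)
M(J) = -2 + J
o(f) = 1 (o(f) = 4 + (-2 - 1) = 4 - 3 = 1)
o(3)*(I - 151) = 1*(68 - 151) = 1*(-83) = -83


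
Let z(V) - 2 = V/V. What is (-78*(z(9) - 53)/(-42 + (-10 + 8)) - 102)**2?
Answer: 4397409/121 ≈ 36342.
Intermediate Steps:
z(V) = 3 (z(V) = 2 + V/V = 2 + 1 = 3)
(-78*(z(9) - 53)/(-42 + (-10 + 8)) - 102)**2 = (-78*(3 - 53)/(-42 + (-10 + 8)) - 102)**2 = (-78*(-50/(-42 - 2)) - 102)**2 = (-78/((-44*(-1/50))) - 102)**2 = (-78/22/25 - 102)**2 = (-78*25/22 - 102)**2 = (-975/11 - 102)**2 = (-2097/11)**2 = 4397409/121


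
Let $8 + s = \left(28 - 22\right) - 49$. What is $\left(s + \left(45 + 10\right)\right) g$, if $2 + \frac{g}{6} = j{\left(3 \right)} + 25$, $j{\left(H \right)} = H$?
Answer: $624$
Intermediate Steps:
$s = -51$ ($s = -8 + \left(\left(28 - 22\right) - 49\right) = -8 + \left(6 - 49\right) = -8 - 43 = -51$)
$g = 156$ ($g = -12 + 6 \left(3 + 25\right) = -12 + 6 \cdot 28 = -12 + 168 = 156$)
$\left(s + \left(45 + 10\right)\right) g = \left(-51 + \left(45 + 10\right)\right) 156 = \left(-51 + 55\right) 156 = 4 \cdot 156 = 624$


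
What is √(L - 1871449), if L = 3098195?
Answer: √1226746 ≈ 1107.6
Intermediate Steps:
√(L - 1871449) = √(3098195 - 1871449) = √1226746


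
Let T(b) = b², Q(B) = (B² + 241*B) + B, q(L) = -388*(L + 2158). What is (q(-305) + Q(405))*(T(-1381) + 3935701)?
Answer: -2669773090798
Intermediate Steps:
q(L) = -837304 - 388*L (q(L) = -388*(2158 + L) = -837304 - 388*L)
Q(B) = B² + 242*B
(q(-305) + Q(405))*(T(-1381) + 3935701) = ((-837304 - 388*(-305)) + 405*(242 + 405))*((-1381)² + 3935701) = ((-837304 + 118340) + 405*647)*(1907161 + 3935701) = (-718964 + 262035)*5842862 = -456929*5842862 = -2669773090798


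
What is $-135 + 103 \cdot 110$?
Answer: $11195$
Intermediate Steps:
$-135 + 103 \cdot 110 = -135 + 11330 = 11195$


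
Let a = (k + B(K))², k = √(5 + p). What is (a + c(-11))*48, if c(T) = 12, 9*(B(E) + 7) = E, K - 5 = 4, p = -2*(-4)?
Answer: 2928 - 576*√13 ≈ 851.20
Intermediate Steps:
p = 8
K = 9 (K = 5 + 4 = 9)
B(E) = -7 + E/9
k = √13 (k = √(5 + 8) = √13 ≈ 3.6056)
a = (-6 + √13)² (a = (√13 + (-7 + (⅑)*9))² = (√13 + (-7 + 1))² = (√13 - 6)² = (-6 + √13)² ≈ 5.7334)
(a + c(-11))*48 = ((6 - √13)² + 12)*48 = (12 + (6 - √13)²)*48 = 576 + 48*(6 - √13)²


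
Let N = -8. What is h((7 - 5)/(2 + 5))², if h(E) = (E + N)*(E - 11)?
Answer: 16402500/2401 ≈ 6831.5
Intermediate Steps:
h(E) = (-11 + E)*(-8 + E) (h(E) = (E - 8)*(E - 11) = (-8 + E)*(-11 + E) = (-11 + E)*(-8 + E))
h((7 - 5)/(2 + 5))² = (88 + ((7 - 5)/(2 + 5))² - 19*(7 - 5)/(2 + 5))² = (88 + (2/7)² - 38/7)² = (88 + (2*(⅐))² - 38/7)² = (88 + (2/7)² - 19*2/7)² = (88 + 4/49 - 38/7)² = (4050/49)² = 16402500/2401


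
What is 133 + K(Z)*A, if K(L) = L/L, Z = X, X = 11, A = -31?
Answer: 102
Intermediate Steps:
Z = 11
K(L) = 1
133 + K(Z)*A = 133 + 1*(-31) = 133 - 31 = 102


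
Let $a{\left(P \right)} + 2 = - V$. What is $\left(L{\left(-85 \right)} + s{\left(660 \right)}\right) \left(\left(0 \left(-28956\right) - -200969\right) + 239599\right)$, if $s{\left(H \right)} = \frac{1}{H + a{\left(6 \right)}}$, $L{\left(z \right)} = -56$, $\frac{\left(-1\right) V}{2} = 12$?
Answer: $- \frac{8412866244}{341} \approx -2.4671 \cdot 10^{7}$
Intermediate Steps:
$V = -24$ ($V = \left(-2\right) 12 = -24$)
$a{\left(P \right)} = 22$ ($a{\left(P \right)} = -2 - -24 = -2 + 24 = 22$)
$s{\left(H \right)} = \frac{1}{22 + H}$ ($s{\left(H \right)} = \frac{1}{H + 22} = \frac{1}{22 + H}$)
$\left(L{\left(-85 \right)} + s{\left(660 \right)}\right) \left(\left(0 \left(-28956\right) - -200969\right) + 239599\right) = \left(-56 + \frac{1}{22 + 660}\right) \left(\left(0 \left(-28956\right) - -200969\right) + 239599\right) = \left(-56 + \frac{1}{682}\right) \left(\left(0 + 200969\right) + 239599\right) = \left(-56 + \frac{1}{682}\right) \left(200969 + 239599\right) = \left(- \frac{38191}{682}\right) 440568 = - \frac{8412866244}{341}$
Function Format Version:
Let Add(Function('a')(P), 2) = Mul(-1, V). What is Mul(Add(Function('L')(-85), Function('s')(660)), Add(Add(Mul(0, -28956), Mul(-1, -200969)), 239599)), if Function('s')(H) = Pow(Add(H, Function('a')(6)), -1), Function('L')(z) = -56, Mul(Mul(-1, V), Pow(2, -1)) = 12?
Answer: Rational(-8412866244, 341) ≈ -2.4671e+7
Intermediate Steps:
V = -24 (V = Mul(-2, 12) = -24)
Function('a')(P) = 22 (Function('a')(P) = Add(-2, Mul(-1, -24)) = Add(-2, 24) = 22)
Function('s')(H) = Pow(Add(22, H), -1) (Function('s')(H) = Pow(Add(H, 22), -1) = Pow(Add(22, H), -1))
Mul(Add(Function('L')(-85), Function('s')(660)), Add(Add(Mul(0, -28956), Mul(-1, -200969)), 239599)) = Mul(Add(-56, Pow(Add(22, 660), -1)), Add(Add(Mul(0, -28956), Mul(-1, -200969)), 239599)) = Mul(Add(-56, Pow(682, -1)), Add(Add(0, 200969), 239599)) = Mul(Add(-56, Rational(1, 682)), Add(200969, 239599)) = Mul(Rational(-38191, 682), 440568) = Rational(-8412866244, 341)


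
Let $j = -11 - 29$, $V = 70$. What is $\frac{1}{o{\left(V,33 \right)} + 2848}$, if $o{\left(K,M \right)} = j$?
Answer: $\frac{1}{2808} \approx 0.00035613$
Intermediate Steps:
$j = -40$
$o{\left(K,M \right)} = -40$
$\frac{1}{o{\left(V,33 \right)} + 2848} = \frac{1}{-40 + 2848} = \frac{1}{2808}$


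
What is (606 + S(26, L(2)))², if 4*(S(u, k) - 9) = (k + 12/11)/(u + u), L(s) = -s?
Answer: 494989638025/1308736 ≈ 3.7822e+5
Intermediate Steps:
S(u, k) = 9 + (12/11 + k)/(8*u) (S(u, k) = 9 + ((k + 12/11)/(u + u))/4 = 9 + ((k + 12*(1/11))/((2*u)))/4 = 9 + ((k + 12/11)*(1/(2*u)))/4 = 9 + ((12/11 + k)*(1/(2*u)))/4 = 9 + ((12/11 + k)/(2*u))/4 = 9 + (12/11 + k)/(8*u))
(606 + S(26, L(2)))² = (606 + (1/88)*(12 + 11*(-1*2) + 792*26)/26)² = (606 + (1/88)*(1/26)*(12 + 11*(-2) + 20592))² = (606 + (1/88)*(1/26)*(12 - 22 + 20592))² = (606 + (1/88)*(1/26)*20582)² = (606 + 10291/1144)² = (703555/1144)² = 494989638025/1308736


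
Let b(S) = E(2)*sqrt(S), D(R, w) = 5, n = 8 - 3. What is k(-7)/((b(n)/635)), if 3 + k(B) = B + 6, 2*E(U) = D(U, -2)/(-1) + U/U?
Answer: 254*sqrt(5) ≈ 567.96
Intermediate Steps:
n = 5
E(U) = -2 (E(U) = (5/(-1) + U/U)/2 = (5*(-1) + 1)/2 = (-5 + 1)/2 = (1/2)*(-4) = -2)
k(B) = 3 + B (k(B) = -3 + (B + 6) = -3 + (6 + B) = 3 + B)
b(S) = -2*sqrt(S)
k(-7)/((b(n)/635)) = (3 - 7)/((-2*sqrt(5)/635)) = -4*(-127*sqrt(5)/2) = -(-254)*sqrt(5) = 254*sqrt(5)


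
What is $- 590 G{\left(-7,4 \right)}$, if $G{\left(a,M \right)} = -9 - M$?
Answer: $7670$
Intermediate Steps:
$- 590 G{\left(-7,4 \right)} = - 590 \left(-9 - 4\right) = \left(-590\right) \left(-13\right) = 7670$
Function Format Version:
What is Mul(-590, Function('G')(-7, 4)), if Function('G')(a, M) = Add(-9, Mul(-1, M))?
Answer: 7670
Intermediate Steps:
Mul(-590, Function('G')(-7, 4)) = Mul(-590, Add(-9, Mul(-1, 4))) = Mul(-590, Add(-9, -4)) = Mul(-590, -13) = 7670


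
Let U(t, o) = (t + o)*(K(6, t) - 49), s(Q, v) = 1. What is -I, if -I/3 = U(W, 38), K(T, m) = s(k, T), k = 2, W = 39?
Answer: -11088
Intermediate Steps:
K(T, m) = 1
U(t, o) = -48*o - 48*t (U(t, o) = (t + o)*(1 - 49) = (o + t)*(-48) = -48*o - 48*t)
I = 11088 (I = -3*(-48*38 - 48*39) = -3*(-1824 - 1872) = -3*(-3696) = 11088)
-I = -1*11088 = -11088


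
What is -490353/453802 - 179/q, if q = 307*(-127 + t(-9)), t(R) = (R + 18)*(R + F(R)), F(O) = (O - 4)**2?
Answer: -197738111681/182923501982 ≈ -1.0810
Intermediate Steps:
F(O) = (-4 + O)**2
t(R) = (18 + R)*(R + (-4 + R)**2) (t(R) = (R + 18)*(R + (-4 + R)**2) = (18 + R)*(R + (-4 + R)**2))
q = 403091 (q = 307*(-127 + (288 + (-9)**3 - 110*(-9) + 11*(-9)**2)) = 307*(-127 + (288 - 729 + 990 + 11*81)) = 307*(-127 + (288 - 729 + 990 + 891)) = 307*(-127 + 1440) = 307*1313 = 403091)
-490353/453802 - 179/q = -490353/453802 - 179/403091 = -197738111681/182923501982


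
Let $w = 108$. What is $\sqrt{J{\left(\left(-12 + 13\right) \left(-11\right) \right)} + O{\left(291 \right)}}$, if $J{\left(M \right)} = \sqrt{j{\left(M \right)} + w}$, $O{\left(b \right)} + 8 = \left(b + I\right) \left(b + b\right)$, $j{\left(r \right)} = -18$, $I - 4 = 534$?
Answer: $\sqrt{482470 + 3 \sqrt{10}} \approx 694.61$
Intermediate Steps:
$I = 538$ ($I = 4 + 534 = 538$)
$O{\left(b \right)} = -8 + 2 b \left(538 + b\right)$ ($O{\left(b \right)} = -8 + \left(b + 538\right) \left(b + b\right) = -8 + \left(538 + b\right) 2 b = -8 + 2 b \left(538 + b\right)$)
$J{\left(M \right)} = 3 \sqrt{10}$ ($J{\left(M \right)} = \sqrt{-18 + 108} = \sqrt{90} = 3 \sqrt{10}$)
$\sqrt{J{\left(\left(-12 + 13\right) \left(-11\right) \right)} + O{\left(291 \right)}} = \sqrt{3 \sqrt{10} + \left(-8 + 2 \cdot 291^{2} + 1076 \cdot 291\right)} = \sqrt{3 \sqrt{10} + \left(-8 + 2 \cdot 84681 + 313116\right)} = \sqrt{3 \sqrt{10} + \left(-8 + 169362 + 313116\right)} = \sqrt{3 \sqrt{10} + 482470} = \sqrt{482470 + 3 \sqrt{10}}$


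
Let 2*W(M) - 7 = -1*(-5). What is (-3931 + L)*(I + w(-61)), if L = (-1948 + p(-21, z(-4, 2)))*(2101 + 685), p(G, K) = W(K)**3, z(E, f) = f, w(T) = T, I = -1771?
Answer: 8847246456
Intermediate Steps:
W(M) = 6 (W(M) = 7/2 + (-1*(-5))/2 = 7/2 + (1/2)*5 = 7/2 + 5/2 = 6)
p(G, K) = 216 (p(G, K) = 6**3 = 216)
L = -4825352 (L = (-1948 + 216)*(2101 + 685) = -1732*2786 = -4825352)
(-3931 + L)*(I + w(-61)) = (-3931 - 4825352)*(-1771 - 61) = -4829283*(-1832) = 8847246456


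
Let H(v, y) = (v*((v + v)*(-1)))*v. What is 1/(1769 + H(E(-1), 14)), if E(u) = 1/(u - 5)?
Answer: 108/191053 ≈ 0.00056529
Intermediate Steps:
E(u) = 1/(-5 + u)
H(v, y) = -2*v³ (H(v, y) = (v*((2*v)*(-1)))*v = (v*(-2*v))*v = (-2*v²)*v = -2*v³)
1/(1769 + H(E(-1), 14)) = 1/(1769 - 2/(-5 - 1)³) = 1/(1769 - 2*(1/(-6))³) = 1/(1769 - 2*(-⅙)³) = 1/(1769 - 2*(-1/216)) = 1/(1769 + 1/108) = 1/(191053/108) = 108/191053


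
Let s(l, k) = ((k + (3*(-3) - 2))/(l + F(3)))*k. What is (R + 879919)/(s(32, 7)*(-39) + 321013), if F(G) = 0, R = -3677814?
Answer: -22383160/2568377 ≈ -8.7149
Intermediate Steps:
s(l, k) = k*(-11 + k)/l (s(l, k) = ((k + (3*(-3) - 2))/(l + 0))*k = ((k + (-9 - 2))/l)*k = ((k - 11)/l)*k = ((-11 + k)/l)*k = k*(-11 + k)/l)
(R + 879919)/(s(32, 7)*(-39) + 321013) = (-3677814 + 879919)/((7*(-11 + 7)/32)*(-39) + 321013) = -2797895/((7*(1/32)*(-4))*(-39) + 321013) = -2797895/(-7/8*(-39) + 321013) = -2797895/(273/8 + 321013) = -2797895/2568377/8 = -2797895*8/2568377 = -22383160/2568377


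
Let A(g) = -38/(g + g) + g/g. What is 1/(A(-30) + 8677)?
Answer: 30/260359 ≈ 0.00011523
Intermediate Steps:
A(g) = 1 - 19/g (A(g) = -38*1/(2*g) + 1 = -19/g + 1 = 1 - 19/g)
1/(A(-30) + 8677) = 1/((-19 - 30)/(-30) + 8677) = 1/(-1/30*(-49) + 8677) = 1/(49/30 + 8677) = 1/(260359/30) = 30/260359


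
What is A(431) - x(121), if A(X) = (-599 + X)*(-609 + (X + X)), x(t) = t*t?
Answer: -57145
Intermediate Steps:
x(t) = t²
A(X) = (-609 + 2*X)*(-599 + X) (A(X) = (-599 + X)*(-609 + 2*X) = (-609 + 2*X)*(-599 + X))
A(431) - x(121) = (364791 - 1807*431 + 2*431²) - 1*121² = (364791 - 778817 + 2*185761) - 1*14641 = (364791 - 778817 + 371522) - 14641 = -42504 - 14641 = -57145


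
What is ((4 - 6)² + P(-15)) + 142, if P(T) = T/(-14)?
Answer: 2059/14 ≈ 147.07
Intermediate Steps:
P(T) = -T/14 (P(T) = T*(-1/14) = -T/14)
((4 - 6)² + P(-15)) + 142 = ((4 - 6)² - 1/14*(-15)) + 142 = ((-2)² + 15/14) + 142 = (4 + 15/14) + 142 = 71/14 + 142 = 2059/14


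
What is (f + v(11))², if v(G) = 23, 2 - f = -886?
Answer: 829921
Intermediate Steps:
f = 888 (f = 2 - 1*(-886) = 2 + 886 = 888)
(f + v(11))² = (888 + 23)² = 911² = 829921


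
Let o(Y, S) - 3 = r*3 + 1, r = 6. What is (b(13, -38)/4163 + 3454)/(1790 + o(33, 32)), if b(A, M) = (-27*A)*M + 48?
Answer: 156439/81993 ≈ 1.9080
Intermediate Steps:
o(Y, S) = 22 (o(Y, S) = 3 + (6*3 + 1) = 3 + (18 + 1) = 3 + 19 = 22)
b(A, M) = 48 - 27*A*M (b(A, M) = -27*A*M + 48 = 48 - 27*A*M)
(b(13, -38)/4163 + 3454)/(1790 + o(33, 32)) = ((48 - 27*13*(-38))/4163 + 3454)/(1790 + 22) = ((48 + 13338)*(1/4163) + 3454)/1812 = (13386*(1/4163) + 3454)*(1/1812) = (582/181 + 3454)*(1/1812) = (625756/181)*(1/1812) = 156439/81993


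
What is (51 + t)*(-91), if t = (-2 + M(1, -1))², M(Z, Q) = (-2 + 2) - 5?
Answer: -9100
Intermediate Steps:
M(Z, Q) = -5 (M(Z, Q) = 0 - 5 = -5)
t = 49 (t = (-2 - 5)² = (-7)² = 49)
(51 + t)*(-91) = (51 + 49)*(-91) = 100*(-91) = -9100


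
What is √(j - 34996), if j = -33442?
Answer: I*√68438 ≈ 261.61*I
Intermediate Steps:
√(j - 34996) = √(-33442 - 34996) = √(-68438) = I*√68438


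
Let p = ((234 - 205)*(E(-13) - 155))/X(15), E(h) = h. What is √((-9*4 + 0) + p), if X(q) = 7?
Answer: 2*I*√183 ≈ 27.056*I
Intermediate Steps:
p = -696 (p = ((234 - 205)*(-13 - 155))/7 = (29*(-168))*(⅐) = -4872*⅐ = -696)
√((-9*4 + 0) + p) = √((-9*4 + 0) - 696) = √((-36 + 0) - 696) = √(-36 - 696) = √(-732) = 2*I*√183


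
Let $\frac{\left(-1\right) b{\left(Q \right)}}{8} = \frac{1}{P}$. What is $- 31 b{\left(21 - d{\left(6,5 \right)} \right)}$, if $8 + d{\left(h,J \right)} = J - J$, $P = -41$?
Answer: $- \frac{248}{41} \approx -6.0488$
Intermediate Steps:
$d{\left(h,J \right)} = -8$ ($d{\left(h,J \right)} = -8 + \left(J - J\right) = -8 + 0 = -8$)
$b{\left(Q \right)} = \frac{8}{41}$ ($b{\left(Q \right)} = - \frac{8}{-41} = \left(-8\right) \left(- \frac{1}{41}\right) = \frac{8}{41}$)
$- 31 b{\left(21 - d{\left(6,5 \right)} \right)} = \left(-31\right) \frac{8}{41} = - \frac{248}{41}$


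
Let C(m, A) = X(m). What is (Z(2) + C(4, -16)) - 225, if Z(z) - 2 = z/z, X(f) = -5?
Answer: -227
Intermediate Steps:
C(m, A) = -5
Z(z) = 3 (Z(z) = 2 + z/z = 2 + 1 = 3)
(Z(2) + C(4, -16)) - 225 = (3 - 5) - 225 = -2 - 225 = -227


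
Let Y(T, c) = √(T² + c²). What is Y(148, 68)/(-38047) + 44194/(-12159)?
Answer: -44194/12159 - 4*√1658/38047 ≈ -3.6390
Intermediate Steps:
Y(148, 68)/(-38047) + 44194/(-12159) = √(148² + 68²)/(-38047) + 44194/(-12159) = √(21904 + 4624)*(-1/38047) + 44194*(-1/12159) = √26528*(-1/38047) - 44194/12159 = (4*√1658)*(-1/38047) - 44194/12159 = -4*√1658/38047 - 44194/12159 = -44194/12159 - 4*√1658/38047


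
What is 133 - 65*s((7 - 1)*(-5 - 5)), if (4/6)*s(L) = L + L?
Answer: 11833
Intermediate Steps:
s(L) = 3*L (s(L) = 3*(L + L)/2 = 3*(2*L)/2 = 3*L)
133 - 65*s((7 - 1)*(-5 - 5)) = 133 - 195*(7 - 1)*(-5 - 5) = 133 - 195*6*(-10) = 133 - 195*(-60) = 133 - 65*(-180) = 133 + 11700 = 11833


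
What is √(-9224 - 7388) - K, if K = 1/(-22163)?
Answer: 1/22163 + 2*I*√4153 ≈ 4.512e-5 + 128.89*I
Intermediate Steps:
K = -1/22163 ≈ -4.5120e-5
√(-9224 - 7388) - K = √(-9224 - 7388) - 1*(-1/22163) = √(-16612) + 1/22163 = 2*I*√4153 + 1/22163 = 1/22163 + 2*I*√4153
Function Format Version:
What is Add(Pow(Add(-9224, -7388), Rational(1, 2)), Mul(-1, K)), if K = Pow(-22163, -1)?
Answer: Add(Rational(1, 22163), Mul(2, I, Pow(4153, Rational(1, 2)))) ≈ Add(4.5120e-5, Mul(128.89, I))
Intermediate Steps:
K = Rational(-1, 22163) ≈ -4.5120e-5
Add(Pow(Add(-9224, -7388), Rational(1, 2)), Mul(-1, K)) = Add(Pow(Add(-9224, -7388), Rational(1, 2)), Mul(-1, Rational(-1, 22163))) = Add(Pow(-16612, Rational(1, 2)), Rational(1, 22163)) = Add(Mul(2, I, Pow(4153, Rational(1, 2))), Rational(1, 22163)) = Add(Rational(1, 22163), Mul(2, I, Pow(4153, Rational(1, 2))))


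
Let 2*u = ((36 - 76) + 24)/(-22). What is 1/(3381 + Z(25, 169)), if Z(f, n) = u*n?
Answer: 11/37867 ≈ 0.00029049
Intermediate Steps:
u = 4/11 (u = (((36 - 76) + 24)/(-22))/2 = ((-40 + 24)*(-1/22))/2 = (-16*(-1/22))/2 = (1/2)*(8/11) = 4/11 ≈ 0.36364)
Z(f, n) = 4*n/11
1/(3381 + Z(25, 169)) = 1/(3381 + (4/11)*169) = 1/(3381 + 676/11) = 1/(37867/11) = 11/37867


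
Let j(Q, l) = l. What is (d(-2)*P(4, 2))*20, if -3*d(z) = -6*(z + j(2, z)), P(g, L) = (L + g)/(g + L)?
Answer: -160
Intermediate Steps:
P(g, L) = 1 (P(g, L) = (L + g)/(L + g) = 1)
d(z) = 4*z (d(z) = -(-1)*6*(z + z)/3 = -(-1)*6*(2*z)/3 = -(-1)*12*z/3 = -(-4)*z = 4*z)
(d(-2)*P(4, 2))*20 = ((4*(-2))*1)*20 = -8*1*20 = -8*20 = -160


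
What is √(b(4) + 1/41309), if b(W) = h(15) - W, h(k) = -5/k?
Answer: I*√66550533978/123927 ≈ 2.0817*I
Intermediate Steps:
b(W) = -⅓ - W (b(W) = -5/15 - W = -5*1/15 - W = -⅓ - W)
√(b(4) + 1/41309) = √((-⅓ - 1*4) + 1/41309) = √((-⅓ - 4) + 1/41309) = √(-13/3 + 1/41309) = √(-537014/123927) = I*√66550533978/123927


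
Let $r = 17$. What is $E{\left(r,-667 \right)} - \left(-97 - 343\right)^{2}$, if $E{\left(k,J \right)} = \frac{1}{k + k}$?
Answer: $- \frac{6582399}{34} \approx -1.936 \cdot 10^{5}$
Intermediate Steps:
$E{\left(k,J \right)} = \frac{1}{2 k}$
$E{\left(r,-667 \right)} - \left(-97 - 343\right)^{2} = \frac{1}{2 \cdot 17} - \left(-97 - 343\right)^{2} = \frac{1}{2} \cdot \frac{1}{17} - \left(-440\right)^{2} = \frac{1}{34} - 193600 = - \frac{6582399}{34}$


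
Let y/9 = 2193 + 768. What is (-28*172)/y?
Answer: -688/3807 ≈ -0.18072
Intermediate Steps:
y = 26649 (y = 9*(2193 + 768) = 9*2961 = 26649)
(-28*172)/y = -28*172/26649 = -4816*1/26649 = -688/3807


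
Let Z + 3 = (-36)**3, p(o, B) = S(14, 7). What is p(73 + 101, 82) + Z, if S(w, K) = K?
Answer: -46652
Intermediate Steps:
p(o, B) = 7
Z = -46659 (Z = -3 + (-36)**3 = -3 - 46656 = -46659)
p(73 + 101, 82) + Z = 7 - 46659 = -46652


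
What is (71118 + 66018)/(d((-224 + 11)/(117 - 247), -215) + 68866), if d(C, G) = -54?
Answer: 34284/17203 ≈ 1.9929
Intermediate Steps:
(71118 + 66018)/(d((-224 + 11)/(117 - 247), -215) + 68866) = (71118 + 66018)/(-54 + 68866) = 137136/68812 = 137136*(1/68812) = 34284/17203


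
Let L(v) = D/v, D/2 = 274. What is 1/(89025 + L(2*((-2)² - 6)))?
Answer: 1/88888 ≈ 1.1250e-5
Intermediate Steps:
D = 548 (D = 2*274 = 548)
L(v) = 548/v
1/(89025 + L(2*((-2)² - 6))) = 1/(89025 + 548/((2*((-2)² - 6)))) = 1/(89025 + 548/((2*(4 - 6)))) = 1/(89025 + 548/((2*(-2)))) = 1/(89025 + 548/(-4)) = 1/(89025 + 548*(-¼)) = 1/(89025 - 137) = 1/88888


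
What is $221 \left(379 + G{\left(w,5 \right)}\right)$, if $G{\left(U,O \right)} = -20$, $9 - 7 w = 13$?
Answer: $79339$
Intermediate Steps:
$w = - \frac{4}{7}$ ($w = \frac{9}{7} - \frac{13}{7} = - \frac{4}{7} \approx -0.57143$)
$221 \left(379 + G{\left(w,5 \right)}\right) = 221 \left(379 - 20\right) = 221 \cdot 359 = 79339$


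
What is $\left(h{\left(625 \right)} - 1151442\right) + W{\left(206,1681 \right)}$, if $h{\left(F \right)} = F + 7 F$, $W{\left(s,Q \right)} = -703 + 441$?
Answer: $-1146704$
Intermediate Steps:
$W{\left(s,Q \right)} = -262$
$h{\left(F \right)} = 8 F$
$\left(h{\left(625 \right)} - 1151442\right) + W{\left(206,1681 \right)} = \left(8 \cdot 625 - 1151442\right) - 262 = \left(5000 - 1151442\right) - 262 = -1146442 - 262 = -1146704$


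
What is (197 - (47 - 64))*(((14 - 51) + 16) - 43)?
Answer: -13696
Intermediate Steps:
(197 - (47 - 64))*(((14 - 51) + 16) - 43) = (197 - 1*(-17))*((-37 + 16) - 43) = (197 + 17)*(-21 - 43) = 214*(-64) = -13696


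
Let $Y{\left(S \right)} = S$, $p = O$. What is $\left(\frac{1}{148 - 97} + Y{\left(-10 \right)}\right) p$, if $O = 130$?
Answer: $- \frac{66170}{51} \approx -1297.5$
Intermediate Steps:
$p = 130$
$\left(\frac{1}{148 - 97} + Y{\left(-10 \right)}\right) p = \left(\frac{1}{148 - 97} - 10\right) 130 = \left(\frac{1}{51} - 10\right) 130 = \left(- \frac{509}{51}\right) 130 = - \frac{66170}{51}$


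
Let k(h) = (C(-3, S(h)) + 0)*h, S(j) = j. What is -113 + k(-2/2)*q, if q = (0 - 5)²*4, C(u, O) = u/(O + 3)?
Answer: 37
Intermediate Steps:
C(u, O) = u/(3 + O)
k(h) = -3*h/(3 + h) (k(h) = (-3/(3 + h) + 0)*h = (-3/(3 + h))*h = -3*h/(3 + h))
q = 100 (q = (-5)²*4 = 25*4 = 100)
-113 + k(-2/2)*q = -113 - 3*(-2/2)/(3 - 2/2)*100 = -113 - 3*(-2*½)/(3 - 2*½)*100 = -113 - 3*(-1)/(3 - 1)*100 = -113 - 3*(-1)/2*100 = -113 - 3*(-1)*½*100 = -113 + (3/2)*100 = -113 + 150 = 37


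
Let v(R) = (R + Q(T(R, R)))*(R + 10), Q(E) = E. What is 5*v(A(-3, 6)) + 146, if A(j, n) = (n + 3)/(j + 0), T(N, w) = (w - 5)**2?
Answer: 2281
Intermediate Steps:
T(N, w) = (-5 + w)**2
A(j, n) = (3 + n)/j
v(R) = (10 + R)*(R + (-5 + R)**2) (v(R) = (R + (-5 + R)**2)*(R + 10) = (R + (-5 + R)**2)*(10 + R) = (10 + R)*(R + (-5 + R)**2))
5*v(A(-3, 6)) + 146 = 5*(250 + ((3 + 6)/(-3))**2 + ((3 + 6)/(-3))**3 - 65*(3 + 6)/(-3)) + 146 = 5*(250 + (-1/3*9)**2 + (-1/3*9)**3 - (-65)*9/3) + 146 = 5*(250 + (-3)**2 + (-3)**3 - 65*(-3)) + 146 = 5*(250 + 9 - 27 + 195) + 146 = 5*427 + 146 = 2135 + 146 = 2281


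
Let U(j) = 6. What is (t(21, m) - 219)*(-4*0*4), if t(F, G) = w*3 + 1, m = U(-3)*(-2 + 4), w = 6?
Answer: 0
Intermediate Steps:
m = 12 (m = 6*(-2 + 4) = 6*2 = 12)
t(F, G) = 19 (t(F, G) = 6*3 + 1 = 18 + 1 = 19)
(t(21, m) - 219)*(-4*0*4) = (19 - 219)*(-4*0*4) = -0*4 = -200*0 = 0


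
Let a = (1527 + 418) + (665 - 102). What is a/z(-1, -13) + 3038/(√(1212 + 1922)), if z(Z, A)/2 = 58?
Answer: 627/29 + 1519*√3134/1567 ≈ 75.888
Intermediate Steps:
z(Z, A) = 116 (z(Z, A) = 2*58 = 116)
a = 2508 (a = 1945 + 563 = 2508)
a/z(-1, -13) + 3038/(√(1212 + 1922)) = 2508/116 + 3038/(√(1212 + 1922)) = 2508*(1/116) + 3038/(√3134) = 627/29 + 3038*(√3134/3134) = 627/29 + 1519*√3134/1567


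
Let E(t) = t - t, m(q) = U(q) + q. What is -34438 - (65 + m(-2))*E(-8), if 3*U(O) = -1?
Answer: -34438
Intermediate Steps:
U(O) = -1/3 (U(O) = (1/3)*(-1) = -1/3)
m(q) = -1/3 + q
E(t) = 0
-34438 - (65 + m(-2))*E(-8) = -34438 - (65 + (-1/3 - 2))*0 = -34438 - (65 - 7/3)*0 = -34438 - 188*0/3 = -34438 - 1*0 = -34438 + 0 = -34438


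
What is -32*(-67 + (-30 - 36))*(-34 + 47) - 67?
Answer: 55261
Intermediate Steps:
-32*(-67 + (-30 - 36))*(-34 + 47) - 67 = -32*(-67 - 66)*13 - 67 = -(-4256)*13 - 67 = -32*(-1729) - 67 = 55328 - 67 = 55261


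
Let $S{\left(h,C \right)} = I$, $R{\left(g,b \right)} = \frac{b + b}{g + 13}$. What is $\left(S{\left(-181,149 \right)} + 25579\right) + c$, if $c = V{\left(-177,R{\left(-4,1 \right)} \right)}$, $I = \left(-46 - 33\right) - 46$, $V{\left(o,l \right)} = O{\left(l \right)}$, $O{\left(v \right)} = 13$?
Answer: $25467$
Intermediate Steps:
$R{\left(g,b \right)} = \frac{2 b}{13 + g}$
$V{\left(o,l \right)} = 13$
$I = -125$ ($I = -79 - 46 = -125$)
$S{\left(h,C \right)} = -125$
$c = 13$
$\left(S{\left(-181,149 \right)} + 25579\right) + c = \left(-125 + 25579\right) + 13 = 25454 + 13 = 25467$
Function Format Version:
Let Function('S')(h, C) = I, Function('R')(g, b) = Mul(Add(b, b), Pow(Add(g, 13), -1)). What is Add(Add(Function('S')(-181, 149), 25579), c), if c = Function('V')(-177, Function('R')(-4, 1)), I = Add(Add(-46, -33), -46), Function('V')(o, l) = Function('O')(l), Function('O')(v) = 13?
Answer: 25467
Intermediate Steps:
Function('R')(g, b) = Mul(2, b, Pow(Add(13, g), -1)) (Function('R')(g, b) = Mul(Mul(2, b), Pow(Add(13, g), -1)) = Mul(2, b, Pow(Add(13, g), -1)))
Function('V')(o, l) = 13
I = -125 (I = Add(-79, -46) = -125)
Function('S')(h, C) = -125
c = 13
Add(Add(Function('S')(-181, 149), 25579), c) = Add(Add(-125, 25579), 13) = Add(25454, 13) = 25467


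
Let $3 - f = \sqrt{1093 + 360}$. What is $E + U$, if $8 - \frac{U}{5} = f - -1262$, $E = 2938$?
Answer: $-3347 + 5 \sqrt{1453} \approx -3156.4$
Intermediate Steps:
$f = 3 - \sqrt{1453}$ ($f = 3 - \sqrt{1093 + 360} = 3 - \sqrt{1453} \approx -35.118$)
$U = -6285 + 5 \sqrt{1453}$ ($U = 40 - 5 \left(\left(3 - \sqrt{1453}\right) - -1262\right) = 40 - 5 \left(\left(3 - \sqrt{1453}\right) + 1262\right) = 40 - 5 \left(1265 - \sqrt{1453}\right) = 40 - \left(6325 - 5 \sqrt{1453}\right) = -6285 + 5 \sqrt{1453} \approx -6094.4$)
$E + U = 2938 - \left(6285 - 5 \sqrt{1453}\right) = -3347 + 5 \sqrt{1453}$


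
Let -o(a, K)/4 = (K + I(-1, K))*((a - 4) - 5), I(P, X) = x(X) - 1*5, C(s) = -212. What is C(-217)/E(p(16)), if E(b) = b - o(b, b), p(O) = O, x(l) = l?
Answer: -53/193 ≈ -0.27461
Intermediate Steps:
I(P, X) = -5 + X (I(P, X) = X - 1*5 = X - 5 = -5 + X)
o(a, K) = -4*(-9 + a)*(-5 + 2*K) (o(a, K) = -4*(K + (-5 + K))*((a - 4) - 5) = -4*(-5 + 2*K)*((-4 + a) - 5) = -4*(-5 + 2*K)*(-9 + a) = -4*(-9 + a)*(-5 + 2*K))
E(b) = 180 - 91*b + 8*b**2 (E(b) = b - (-180 + 20*b + 72*b - 8*b*b) = b - (-180 + 20*b + 72*b - 8*b**2) = b - (-180 - 8*b**2 + 92*b) = b + (180 - 92*b + 8*b**2) = 180 - 91*b + 8*b**2)
C(-217)/E(p(16)) = -212/(180 - 91*16 + 8*16**2) = -212/(180 - 1456 + 8*256) = -212/(180 - 1456 + 2048) = -212/772 = -212*1/772 = -53/193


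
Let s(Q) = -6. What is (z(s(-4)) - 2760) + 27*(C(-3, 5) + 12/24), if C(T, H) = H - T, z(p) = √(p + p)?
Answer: -5061/2 + 2*I*√3 ≈ -2530.5 + 3.4641*I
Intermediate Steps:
z(p) = √2*√p (z(p) = √(2*p) = √2*√p)
(z(s(-4)) - 2760) + 27*(C(-3, 5) + 12/24) = (√2*√(-6) - 2760) + 27*((5 - 1*(-3)) + 12/24) = (√2*(I*√6) - 2760) + 27*((5 + 3) + 12*(1/24)) = (2*I*√3 - 2760) + 27*(8 + ½) = (-2760 + 2*I*√3) + 27*(17/2) = (-2760 + 2*I*√3) + 459/2 = -5061/2 + 2*I*√3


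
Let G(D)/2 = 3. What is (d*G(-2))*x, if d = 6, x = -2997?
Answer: -107892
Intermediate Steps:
G(D) = 6 (G(D) = 2*3 = 6)
(d*G(-2))*x = (6*6)*(-2997) = 36*(-2997) = -107892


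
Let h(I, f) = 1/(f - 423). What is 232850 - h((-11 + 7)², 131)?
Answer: 67992201/292 ≈ 2.3285e+5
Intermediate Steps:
h(I, f) = 1/(-423 + f)
232850 - h((-11 + 7)², 131) = 232850 - 1/(-423 + 131) = 232850 - 1/(-292) = 232850 - 1*(-1/292) = 232850 + 1/292 = 67992201/292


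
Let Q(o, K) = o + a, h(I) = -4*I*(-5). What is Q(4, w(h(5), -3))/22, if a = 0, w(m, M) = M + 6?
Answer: 2/11 ≈ 0.18182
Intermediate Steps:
h(I) = 20*I
w(m, M) = 6 + M
Q(o, K) = o (Q(o, K) = o + 0 = o)
Q(4, w(h(5), -3))/22 = 4/22 = (1/22)*4 = 2/11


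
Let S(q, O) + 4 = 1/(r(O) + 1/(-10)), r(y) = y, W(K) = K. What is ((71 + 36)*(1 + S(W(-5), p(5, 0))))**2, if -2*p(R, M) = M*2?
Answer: 1934881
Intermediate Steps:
p(R, M) = -M (p(R, M) = -M*2/2 = -M)
S(q, O) = -4 + 1/(-1/10 + O) (S(q, O) = -4 + 1/(O + 1/(-10)) = -4 + 1/(O + 1*(-1/10)) = -4 + 1/(O - 1/10) = -4 + 1/(-1/10 + O))
((71 + 36)*(1 + S(W(-5), p(5, 0))))**2 = ((71 + 36)*(1 + 2*(7 - (-20)*0)/(-1 + 10*(-1*0))))**2 = (107*(1 + 2*(7 - 20*0)/(-1 + 10*0)))**2 = (107*(1 + 2*(7 + 0)/(-1 + 0)))**2 = (107*(1 + 2*7/(-1)))**2 = (107*(1 + 2*(-1)*7))**2 = (107*(1 - 14))**2 = (107*(-13))**2 = (-1391)**2 = 1934881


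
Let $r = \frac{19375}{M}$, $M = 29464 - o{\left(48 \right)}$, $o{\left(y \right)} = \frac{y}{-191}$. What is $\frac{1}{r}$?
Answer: $\frac{5627672}{3700625} \approx 1.5207$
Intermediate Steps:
$o{\left(y \right)} = - \frac{y}{191}$ ($o{\left(y \right)} = y \left(- \frac{1}{191}\right) = - \frac{y}{191}$)
$M = \frac{5627672}{191}$ ($M = 29464 - \left(- \frac{1}{191}\right) 48 = 29464 - - \frac{48}{191} = 29464 + \frac{48}{191} = \frac{5627672}{191} \approx 29464.0$)
$r = \frac{3700625}{5627672}$ ($r = \frac{19375}{\frac{5627672}{191}} = 19375 \cdot \frac{191}{5627672} = \frac{3700625}{5627672} \approx 0.65758$)
$\frac{1}{r} = \frac{1}{\frac{3700625}{5627672}} = \frac{5627672}{3700625}$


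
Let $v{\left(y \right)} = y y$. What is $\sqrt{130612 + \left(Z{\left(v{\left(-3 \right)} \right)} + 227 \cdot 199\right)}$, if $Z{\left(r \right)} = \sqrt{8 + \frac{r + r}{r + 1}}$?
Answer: $\frac{\sqrt{4394625 + 35 \sqrt{5}}}{5} \approx 419.27$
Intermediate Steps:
$v{\left(y \right)} = y^{2}$
$Z{\left(r \right)} = \sqrt{8 + \frac{2 r}{1 + r}}$
$\sqrt{130612 + \left(Z{\left(v{\left(-3 \right)} \right)} + 227 \cdot 199\right)} = \sqrt{130612 + \left(\sqrt{2} \sqrt{\frac{4 + 5 \left(-3\right)^{2}}{1 + \left(-3\right)^{2}}} + 227 \cdot 199\right)} = \sqrt{130612 + \left(\sqrt{2} \sqrt{\frac{4 + 5 \cdot 9}{1 + 9}} + 45173\right)} = \sqrt{130612 + \left(\sqrt{2} \sqrt{\frac{4 + 45}{10}} + 45173\right)} = \sqrt{130612 + \left(\sqrt{2} \sqrt{\frac{1}{10} \cdot 49} + 45173\right)} = \sqrt{130612 + \left(\sqrt{2} \sqrt{\frac{49}{10}} + 45173\right)} = \sqrt{130612 + \left(\sqrt{2} \frac{7 \sqrt{10}}{10} + 45173\right)} = \sqrt{130612 + \left(\frac{7 \sqrt{5}}{5} + 45173\right)} = \sqrt{130612 + \left(45173 + \frac{7 \sqrt{5}}{5}\right)} = \sqrt{175785 + \frac{7 \sqrt{5}}{5}}$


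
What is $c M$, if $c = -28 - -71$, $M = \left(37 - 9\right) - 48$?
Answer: $-860$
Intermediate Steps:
$M = -20$ ($M = 28 - 48 = -20$)
$c = 43$ ($c = -28 + 71 = 43$)
$c M = 43 \left(-20\right) = -860$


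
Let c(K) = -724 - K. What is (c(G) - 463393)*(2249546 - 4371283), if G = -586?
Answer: 983490873347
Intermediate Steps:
(c(G) - 463393)*(2249546 - 4371283) = ((-724 - 1*(-586)) - 463393)*(2249546 - 4371283) = ((-724 + 586) - 463393)*(-2121737) = (-138 - 463393)*(-2121737) = -463531*(-2121737) = 983490873347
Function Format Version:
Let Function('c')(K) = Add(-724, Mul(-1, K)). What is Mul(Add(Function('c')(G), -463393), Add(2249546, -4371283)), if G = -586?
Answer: 983490873347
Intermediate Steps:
Mul(Add(Function('c')(G), -463393), Add(2249546, -4371283)) = Mul(Add(Add(-724, Mul(-1, -586)), -463393), Add(2249546, -4371283)) = Mul(Add(Add(-724, 586), -463393), -2121737) = Mul(Add(-138, -463393), -2121737) = Mul(-463531, -2121737) = 983490873347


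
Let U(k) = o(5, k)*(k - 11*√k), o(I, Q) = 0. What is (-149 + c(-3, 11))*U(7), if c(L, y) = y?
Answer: 0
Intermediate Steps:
U(k) = 0 (U(k) = 0*(k - 11*√k) = 0)
(-149 + c(-3, 11))*U(7) = (-149 + 11)*0 = -138*0 = 0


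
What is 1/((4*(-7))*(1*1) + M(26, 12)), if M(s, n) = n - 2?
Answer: -1/18 ≈ -0.055556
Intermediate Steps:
M(s, n) = -2 + n
1/((4*(-7))*(1*1) + M(26, 12)) = 1/((4*(-7))*(1*1) + (-2 + 12)) = 1/(-28*1 + 10) = 1/(-28 + 10) = 1/(-18) = -1/18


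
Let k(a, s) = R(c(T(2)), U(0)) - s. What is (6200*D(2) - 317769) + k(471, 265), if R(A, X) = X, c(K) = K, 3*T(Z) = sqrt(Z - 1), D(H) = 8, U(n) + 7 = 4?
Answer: -268437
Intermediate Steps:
U(n) = -3 (U(n) = -7 + 4 = -3)
T(Z) = sqrt(-1 + Z)/3 (T(Z) = sqrt(Z - 1)/3 = sqrt(-1 + Z)/3)
k(a, s) = -3 - s
(6200*D(2) - 317769) + k(471, 265) = (6200*8 - 317769) + (-3 - 1*265) = (49600 - 317769) + (-3 - 265) = -268169 - 268 = -268437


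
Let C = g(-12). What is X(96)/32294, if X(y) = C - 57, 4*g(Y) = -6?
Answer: -117/64588 ≈ -0.0018115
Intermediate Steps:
g(Y) = -3/2 (g(Y) = (¼)*(-6) = -3/2)
C = -3/2 ≈ -1.5000
X(y) = -117/2 (X(y) = -3/2 - 57 = -117/2)
X(96)/32294 = -117/2/32294 = -117/2*1/32294 = -117/64588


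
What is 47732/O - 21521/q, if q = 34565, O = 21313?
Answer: 1191179507/736683845 ≈ 1.6169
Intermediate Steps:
47732/O - 21521/q = 47732/21313 - 21521/34565 = 1191179507/736683845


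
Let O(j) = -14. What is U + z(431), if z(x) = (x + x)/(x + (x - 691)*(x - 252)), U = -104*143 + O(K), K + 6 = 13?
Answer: -686379436/46109 ≈ -14886.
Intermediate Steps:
K = 7 (K = -6 + 13 = 7)
U = -14886 (U = -104*143 - 14 = -14872 - 14 = -14886)
z(x) = 2*x/(x + (-691 + x)*(-252 + x)) (z(x) = (2*x)/(x + (-691 + x)*(-252 + x)) = 2*x/(x + (-691 + x)*(-252 + x)))
U + z(431) = -14886 + 2*431/(174132 + 431**2 - 942*431) = -14886 + 2*431/(174132 + 185761 - 406002) = -14886 + 2*431/(-46109) = -14886 + 2*431*(-1/46109) = -14886 - 862/46109 = -686379436/46109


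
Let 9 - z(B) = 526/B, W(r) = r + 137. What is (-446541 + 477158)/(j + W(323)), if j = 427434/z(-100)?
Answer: 21829921/21699680 ≈ 1.0060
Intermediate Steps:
W(r) = 137 + r
z(B) = 9 - 526/B
j = 21371700/713 (j = 427434/(9 - 526/(-100)) = 427434/(9 - 526*(-1/100)) = 427434/(9 + 263/50) = 427434/(713/50) = 427434*(50/713) = 21371700/713 ≈ 29974.)
(-446541 + 477158)/(j + W(323)) = (-446541 + 477158)/(21371700/713 + (137 + 323)) = 30617/(21371700/713 + 460) = 30617/(21699680/713) = 30617*(713/21699680) = 21829921/21699680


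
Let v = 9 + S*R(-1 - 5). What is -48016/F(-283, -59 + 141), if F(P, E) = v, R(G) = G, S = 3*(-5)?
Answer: -48016/99 ≈ -485.01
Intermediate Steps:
S = -15
v = 99 (v = 9 - 15*(-1 - 5) = 9 - 15*(-6) = 9 + 90 = 99)
F(P, E) = 99
-48016/F(-283, -59 + 141) = -48016/99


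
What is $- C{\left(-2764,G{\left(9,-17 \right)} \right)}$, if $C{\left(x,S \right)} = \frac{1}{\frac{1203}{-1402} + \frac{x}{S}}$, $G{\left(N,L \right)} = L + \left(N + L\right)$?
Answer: $- \frac{35050}{3845053} \approx -0.0091156$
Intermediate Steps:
$G{\left(N,L \right)} = N + 2 L$ ($G{\left(N,L \right)} = L + \left(L + N\right) = N + 2 L$)
$C{\left(x,S \right)} = \frac{1}{- \frac{1203}{1402} + \frac{x}{S}}$ ($C{\left(x,S \right)} = \frac{1}{1203 \left(- \frac{1}{1402}\right) + \frac{x}{S}} = \frac{1}{- \frac{1203}{1402} + \frac{x}{S}}$)
$- C{\left(-2764,G{\left(9,-17 \right)} \right)} = - \frac{1402 \left(9 + 2 \left(-17\right)\right)}{- 1203 \left(9 + 2 \left(-17\right)\right) + 1402 \left(-2764\right)} = - \frac{1402 \left(9 - 34\right)}{- 1203 \left(9 - 34\right) - 3875128} = - \frac{1402 \left(-25\right)}{\left(-1203\right) \left(-25\right) - 3875128} = - \frac{1402 \left(-25\right)}{30075 - 3875128} = - \frac{1402 \left(-25\right)}{-3845053} = - \frac{1402 \left(-25\right) \left(-1\right)}{3845053} = \left(-1\right) \frac{35050}{3845053} = - \frac{35050}{3845053}$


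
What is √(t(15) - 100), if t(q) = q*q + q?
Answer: 2*√35 ≈ 11.832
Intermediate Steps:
t(q) = q + q² (t(q) = q² + q = q + q²)
√(t(15) - 100) = √(15*(1 + 15) - 100) = √(15*16 - 100) = √(240 - 100) = √140 = 2*√35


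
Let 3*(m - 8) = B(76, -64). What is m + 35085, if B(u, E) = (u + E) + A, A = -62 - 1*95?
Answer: 105134/3 ≈ 35045.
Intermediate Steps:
A = -157 (A = -62 - 95 = -157)
B(u, E) = -157 + E + u (B(u, E) = (u + E) - 157 = (E + u) - 157 = -157 + E + u)
m = -121/3 (m = 8 + (-157 - 64 + 76)/3 = 8 + (⅓)*(-145) = 8 - 145/3 = -121/3 ≈ -40.333)
m + 35085 = -121/3 + 35085 = 105134/3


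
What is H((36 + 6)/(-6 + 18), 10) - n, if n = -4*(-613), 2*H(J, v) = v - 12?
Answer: -2453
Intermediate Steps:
H(J, v) = -6 + v/2 (H(J, v) = (v - 12)/2 = (-12 + v)/2 = -6 + v/2)
n = 2452
H((36 + 6)/(-6 + 18), 10) - n = (-6 + (½)*10) - 1*2452 = (-6 + 5) - 2452 = -1 - 2452 = -2453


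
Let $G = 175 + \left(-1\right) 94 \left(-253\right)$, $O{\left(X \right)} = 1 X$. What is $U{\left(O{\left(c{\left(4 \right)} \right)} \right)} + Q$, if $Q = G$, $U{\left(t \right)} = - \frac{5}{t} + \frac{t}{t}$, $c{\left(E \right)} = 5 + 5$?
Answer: $\frac{47915}{2} \approx 23958.0$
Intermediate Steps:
$c{\left(E \right)} = 10$
$O{\left(X \right)} = X$
$U{\left(t \right)} = 1 - \frac{5}{t}$ ($U{\left(t \right)} = - \frac{5}{t} + 1 = 1 - \frac{5}{t}$)
$G = 23957$ ($G = 175 - -23782 = 175 + 23782 = 23957$)
$Q = 23957$
$U{\left(O{\left(c{\left(4 \right)} \right)} \right)} + Q = \frac{-5 + 10}{10} + 23957 = \frac{1}{10} \cdot 5 + 23957 = \frac{1}{2} + 23957 = \frac{47915}{2}$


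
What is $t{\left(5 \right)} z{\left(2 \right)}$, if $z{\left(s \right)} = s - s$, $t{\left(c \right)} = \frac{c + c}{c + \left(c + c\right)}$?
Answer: $0$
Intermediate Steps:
$t{\left(c \right)} = \frac{2}{3}$ ($t{\left(c \right)} = \frac{2 c}{c + 2 c} = \frac{2 c}{3 c} = 2 c \frac{1}{3 c} = \frac{2}{3}$)
$z{\left(s \right)} = 0$
$t{\left(5 \right)} z{\left(2 \right)} = \frac{2}{3} \cdot 0 = 0$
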